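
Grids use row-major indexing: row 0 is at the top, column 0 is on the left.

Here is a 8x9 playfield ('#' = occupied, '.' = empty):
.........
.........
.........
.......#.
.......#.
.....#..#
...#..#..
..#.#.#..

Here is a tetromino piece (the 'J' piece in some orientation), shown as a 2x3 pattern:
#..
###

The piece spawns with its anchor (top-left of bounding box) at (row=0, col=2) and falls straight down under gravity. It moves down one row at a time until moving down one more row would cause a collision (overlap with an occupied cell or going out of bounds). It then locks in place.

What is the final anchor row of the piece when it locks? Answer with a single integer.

Answer: 4

Derivation:
Spawn at (row=0, col=2). Try each row:
  row 0: fits
  row 1: fits
  row 2: fits
  row 3: fits
  row 4: fits
  row 5: blocked -> lock at row 4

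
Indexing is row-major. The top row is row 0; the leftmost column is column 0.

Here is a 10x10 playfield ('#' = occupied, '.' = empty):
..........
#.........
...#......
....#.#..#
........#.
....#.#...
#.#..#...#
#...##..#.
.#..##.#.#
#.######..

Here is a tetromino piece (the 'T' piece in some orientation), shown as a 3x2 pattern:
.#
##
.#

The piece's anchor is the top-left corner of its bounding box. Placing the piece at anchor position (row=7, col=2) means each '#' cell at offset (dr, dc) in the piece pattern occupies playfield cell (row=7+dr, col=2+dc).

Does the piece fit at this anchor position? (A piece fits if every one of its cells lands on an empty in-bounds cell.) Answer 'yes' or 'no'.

Answer: no

Derivation:
Check each piece cell at anchor (7, 2):
  offset (0,1) -> (7,3): empty -> OK
  offset (1,0) -> (8,2): empty -> OK
  offset (1,1) -> (8,3): empty -> OK
  offset (2,1) -> (9,3): occupied ('#') -> FAIL
All cells valid: no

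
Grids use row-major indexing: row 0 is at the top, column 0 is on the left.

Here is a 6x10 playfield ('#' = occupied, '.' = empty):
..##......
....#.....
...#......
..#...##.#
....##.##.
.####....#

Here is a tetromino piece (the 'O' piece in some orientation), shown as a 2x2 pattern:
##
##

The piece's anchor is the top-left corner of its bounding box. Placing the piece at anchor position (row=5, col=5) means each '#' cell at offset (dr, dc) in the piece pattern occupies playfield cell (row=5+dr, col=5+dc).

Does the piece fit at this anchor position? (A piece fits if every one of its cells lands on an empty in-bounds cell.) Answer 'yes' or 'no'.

Answer: no

Derivation:
Check each piece cell at anchor (5, 5):
  offset (0,0) -> (5,5): empty -> OK
  offset (0,1) -> (5,6): empty -> OK
  offset (1,0) -> (6,5): out of bounds -> FAIL
  offset (1,1) -> (6,6): out of bounds -> FAIL
All cells valid: no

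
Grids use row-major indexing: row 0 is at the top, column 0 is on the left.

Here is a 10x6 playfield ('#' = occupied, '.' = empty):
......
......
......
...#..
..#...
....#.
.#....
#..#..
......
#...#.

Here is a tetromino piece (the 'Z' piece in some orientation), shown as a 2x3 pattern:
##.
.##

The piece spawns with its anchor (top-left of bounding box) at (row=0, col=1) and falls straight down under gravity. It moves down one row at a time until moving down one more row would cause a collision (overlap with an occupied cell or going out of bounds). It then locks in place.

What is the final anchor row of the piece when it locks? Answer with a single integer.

Answer: 1

Derivation:
Spawn at (row=0, col=1). Try each row:
  row 0: fits
  row 1: fits
  row 2: blocked -> lock at row 1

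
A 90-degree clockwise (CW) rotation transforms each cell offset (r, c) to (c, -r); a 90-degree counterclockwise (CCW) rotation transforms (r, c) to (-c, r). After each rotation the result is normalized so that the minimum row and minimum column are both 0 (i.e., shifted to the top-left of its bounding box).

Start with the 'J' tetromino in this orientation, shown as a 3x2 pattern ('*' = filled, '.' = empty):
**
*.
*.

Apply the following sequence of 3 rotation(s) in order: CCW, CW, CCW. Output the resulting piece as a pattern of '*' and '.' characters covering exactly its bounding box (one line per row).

Start:
**
*.
*.
After rotation 1 (CCW):
*..
***
After rotation 2 (CW):
**
*.
*.
After rotation 3 (CCW):
*..
***

Answer: *..
***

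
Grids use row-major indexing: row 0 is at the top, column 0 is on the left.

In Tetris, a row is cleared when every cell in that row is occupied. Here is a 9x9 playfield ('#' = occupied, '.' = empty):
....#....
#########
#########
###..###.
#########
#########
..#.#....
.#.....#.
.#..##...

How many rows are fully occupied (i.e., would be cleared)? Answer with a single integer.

Answer: 4

Derivation:
Check each row:
  row 0: 8 empty cells -> not full
  row 1: 0 empty cells -> FULL (clear)
  row 2: 0 empty cells -> FULL (clear)
  row 3: 3 empty cells -> not full
  row 4: 0 empty cells -> FULL (clear)
  row 5: 0 empty cells -> FULL (clear)
  row 6: 7 empty cells -> not full
  row 7: 7 empty cells -> not full
  row 8: 6 empty cells -> not full
Total rows cleared: 4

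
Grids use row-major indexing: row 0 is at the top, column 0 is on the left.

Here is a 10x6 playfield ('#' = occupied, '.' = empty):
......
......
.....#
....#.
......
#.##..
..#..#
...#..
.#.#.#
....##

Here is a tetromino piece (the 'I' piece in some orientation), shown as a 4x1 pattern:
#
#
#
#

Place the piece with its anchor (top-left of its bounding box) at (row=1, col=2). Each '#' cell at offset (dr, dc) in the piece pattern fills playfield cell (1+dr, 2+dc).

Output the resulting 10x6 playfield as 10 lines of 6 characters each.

Answer: ......
..#...
..#..#
..#.#.
..#...
#.##..
..#..#
...#..
.#.#.#
....##

Derivation:
Fill (1+0,2+0) = (1,2)
Fill (1+1,2+0) = (2,2)
Fill (1+2,2+0) = (3,2)
Fill (1+3,2+0) = (4,2)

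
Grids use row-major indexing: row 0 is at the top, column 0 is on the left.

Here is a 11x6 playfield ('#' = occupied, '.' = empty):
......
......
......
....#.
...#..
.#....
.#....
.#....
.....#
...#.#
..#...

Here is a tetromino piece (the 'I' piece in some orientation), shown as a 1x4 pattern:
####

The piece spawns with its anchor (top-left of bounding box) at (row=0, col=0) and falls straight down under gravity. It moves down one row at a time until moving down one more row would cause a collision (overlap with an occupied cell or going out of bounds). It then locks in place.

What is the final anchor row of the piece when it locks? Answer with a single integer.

Answer: 3

Derivation:
Spawn at (row=0, col=0). Try each row:
  row 0: fits
  row 1: fits
  row 2: fits
  row 3: fits
  row 4: blocked -> lock at row 3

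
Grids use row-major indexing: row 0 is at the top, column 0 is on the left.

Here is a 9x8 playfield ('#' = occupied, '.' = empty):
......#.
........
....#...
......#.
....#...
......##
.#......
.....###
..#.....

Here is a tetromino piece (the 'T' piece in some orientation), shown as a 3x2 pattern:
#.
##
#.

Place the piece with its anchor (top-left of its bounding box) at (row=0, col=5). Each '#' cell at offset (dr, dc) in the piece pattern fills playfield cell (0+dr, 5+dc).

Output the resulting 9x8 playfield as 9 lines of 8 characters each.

Fill (0+0,5+0) = (0,5)
Fill (0+1,5+0) = (1,5)
Fill (0+1,5+1) = (1,6)
Fill (0+2,5+0) = (2,5)

Answer: .....##.
.....##.
....##..
......#.
....#...
......##
.#......
.....###
..#.....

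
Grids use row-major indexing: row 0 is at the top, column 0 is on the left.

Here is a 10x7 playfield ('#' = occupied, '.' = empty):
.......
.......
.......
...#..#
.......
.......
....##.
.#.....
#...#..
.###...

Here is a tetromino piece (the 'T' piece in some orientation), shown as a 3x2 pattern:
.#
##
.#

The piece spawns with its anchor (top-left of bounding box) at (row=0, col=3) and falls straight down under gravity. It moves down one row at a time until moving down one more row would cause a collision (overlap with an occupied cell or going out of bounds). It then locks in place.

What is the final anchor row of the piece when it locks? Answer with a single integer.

Spawn at (row=0, col=3). Try each row:
  row 0: fits
  row 1: fits
  row 2: blocked -> lock at row 1

Answer: 1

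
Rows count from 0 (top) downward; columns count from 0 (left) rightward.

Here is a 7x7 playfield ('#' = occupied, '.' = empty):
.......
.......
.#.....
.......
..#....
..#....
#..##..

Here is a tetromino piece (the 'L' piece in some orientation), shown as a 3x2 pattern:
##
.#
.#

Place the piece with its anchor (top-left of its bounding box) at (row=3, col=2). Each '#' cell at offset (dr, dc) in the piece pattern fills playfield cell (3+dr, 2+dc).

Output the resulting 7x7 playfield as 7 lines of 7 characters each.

Answer: .......
.......
.#.....
..##...
..##...
..##...
#..##..

Derivation:
Fill (3+0,2+0) = (3,2)
Fill (3+0,2+1) = (3,3)
Fill (3+1,2+1) = (4,3)
Fill (3+2,2+1) = (5,3)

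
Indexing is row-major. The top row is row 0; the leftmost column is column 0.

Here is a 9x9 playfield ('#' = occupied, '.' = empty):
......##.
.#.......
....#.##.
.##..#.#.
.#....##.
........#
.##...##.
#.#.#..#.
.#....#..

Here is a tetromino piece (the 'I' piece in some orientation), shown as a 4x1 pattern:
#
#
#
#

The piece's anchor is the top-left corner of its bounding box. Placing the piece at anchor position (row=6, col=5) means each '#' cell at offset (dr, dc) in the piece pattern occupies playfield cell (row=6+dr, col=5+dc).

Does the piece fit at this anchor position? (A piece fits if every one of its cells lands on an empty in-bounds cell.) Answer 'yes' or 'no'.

Answer: no

Derivation:
Check each piece cell at anchor (6, 5):
  offset (0,0) -> (6,5): empty -> OK
  offset (1,0) -> (7,5): empty -> OK
  offset (2,0) -> (8,5): empty -> OK
  offset (3,0) -> (9,5): out of bounds -> FAIL
All cells valid: no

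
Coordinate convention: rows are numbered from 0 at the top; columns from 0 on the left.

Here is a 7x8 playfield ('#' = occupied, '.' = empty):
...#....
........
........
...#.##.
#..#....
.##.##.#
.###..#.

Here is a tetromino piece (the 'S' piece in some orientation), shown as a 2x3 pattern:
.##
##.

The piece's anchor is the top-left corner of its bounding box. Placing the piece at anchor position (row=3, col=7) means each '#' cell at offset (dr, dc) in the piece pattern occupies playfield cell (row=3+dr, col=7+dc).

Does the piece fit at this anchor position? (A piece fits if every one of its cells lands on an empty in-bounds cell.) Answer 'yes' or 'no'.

Answer: no

Derivation:
Check each piece cell at anchor (3, 7):
  offset (0,1) -> (3,8): out of bounds -> FAIL
  offset (0,2) -> (3,9): out of bounds -> FAIL
  offset (1,0) -> (4,7): empty -> OK
  offset (1,1) -> (4,8): out of bounds -> FAIL
All cells valid: no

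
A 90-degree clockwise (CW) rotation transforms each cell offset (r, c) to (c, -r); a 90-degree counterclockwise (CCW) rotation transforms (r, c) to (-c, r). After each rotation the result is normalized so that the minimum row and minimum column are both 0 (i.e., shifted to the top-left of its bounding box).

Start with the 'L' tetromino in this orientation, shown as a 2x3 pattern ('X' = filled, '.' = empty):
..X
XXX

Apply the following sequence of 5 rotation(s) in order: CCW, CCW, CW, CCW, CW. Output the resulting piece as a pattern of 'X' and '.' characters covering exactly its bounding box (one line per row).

Answer: XX
.X
.X

Derivation:
Start:
..X
XXX
After rotation 1 (CCW):
XX
.X
.X
After rotation 2 (CCW):
XXX
X..
After rotation 3 (CW):
XX
.X
.X
After rotation 4 (CCW):
XXX
X..
After rotation 5 (CW):
XX
.X
.X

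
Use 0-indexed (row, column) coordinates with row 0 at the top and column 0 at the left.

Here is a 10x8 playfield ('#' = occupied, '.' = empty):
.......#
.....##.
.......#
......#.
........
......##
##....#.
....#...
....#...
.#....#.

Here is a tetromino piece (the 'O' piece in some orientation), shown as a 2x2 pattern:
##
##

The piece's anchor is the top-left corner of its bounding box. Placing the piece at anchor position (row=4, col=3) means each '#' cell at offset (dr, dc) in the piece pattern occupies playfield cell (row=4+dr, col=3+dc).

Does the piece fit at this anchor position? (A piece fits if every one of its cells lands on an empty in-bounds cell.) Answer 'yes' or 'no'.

Check each piece cell at anchor (4, 3):
  offset (0,0) -> (4,3): empty -> OK
  offset (0,1) -> (4,4): empty -> OK
  offset (1,0) -> (5,3): empty -> OK
  offset (1,1) -> (5,4): empty -> OK
All cells valid: yes

Answer: yes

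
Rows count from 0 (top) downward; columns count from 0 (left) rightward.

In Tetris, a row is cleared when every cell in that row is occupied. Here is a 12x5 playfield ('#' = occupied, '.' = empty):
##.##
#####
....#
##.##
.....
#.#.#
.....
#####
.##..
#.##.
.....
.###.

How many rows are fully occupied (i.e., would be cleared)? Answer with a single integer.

Check each row:
  row 0: 1 empty cell -> not full
  row 1: 0 empty cells -> FULL (clear)
  row 2: 4 empty cells -> not full
  row 3: 1 empty cell -> not full
  row 4: 5 empty cells -> not full
  row 5: 2 empty cells -> not full
  row 6: 5 empty cells -> not full
  row 7: 0 empty cells -> FULL (clear)
  row 8: 3 empty cells -> not full
  row 9: 2 empty cells -> not full
  row 10: 5 empty cells -> not full
  row 11: 2 empty cells -> not full
Total rows cleared: 2

Answer: 2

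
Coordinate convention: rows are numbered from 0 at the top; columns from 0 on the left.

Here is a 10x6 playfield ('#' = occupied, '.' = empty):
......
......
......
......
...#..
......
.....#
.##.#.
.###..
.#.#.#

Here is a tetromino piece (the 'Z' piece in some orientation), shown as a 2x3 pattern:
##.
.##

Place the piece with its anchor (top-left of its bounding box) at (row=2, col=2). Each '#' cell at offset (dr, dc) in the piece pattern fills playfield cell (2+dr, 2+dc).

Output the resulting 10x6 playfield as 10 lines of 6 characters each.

Answer: ......
......
..##..
...##.
...#..
......
.....#
.##.#.
.###..
.#.#.#

Derivation:
Fill (2+0,2+0) = (2,2)
Fill (2+0,2+1) = (2,3)
Fill (2+1,2+1) = (3,3)
Fill (2+1,2+2) = (3,4)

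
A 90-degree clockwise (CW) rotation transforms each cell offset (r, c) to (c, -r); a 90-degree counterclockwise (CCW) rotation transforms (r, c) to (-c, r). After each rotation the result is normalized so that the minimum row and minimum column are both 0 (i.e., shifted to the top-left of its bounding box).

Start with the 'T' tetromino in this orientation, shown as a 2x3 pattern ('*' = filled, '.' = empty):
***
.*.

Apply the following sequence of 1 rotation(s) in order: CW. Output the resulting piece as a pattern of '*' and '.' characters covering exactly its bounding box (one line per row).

Start:
***
.*.
After rotation 1 (CW):
.*
**
.*

Answer: .*
**
.*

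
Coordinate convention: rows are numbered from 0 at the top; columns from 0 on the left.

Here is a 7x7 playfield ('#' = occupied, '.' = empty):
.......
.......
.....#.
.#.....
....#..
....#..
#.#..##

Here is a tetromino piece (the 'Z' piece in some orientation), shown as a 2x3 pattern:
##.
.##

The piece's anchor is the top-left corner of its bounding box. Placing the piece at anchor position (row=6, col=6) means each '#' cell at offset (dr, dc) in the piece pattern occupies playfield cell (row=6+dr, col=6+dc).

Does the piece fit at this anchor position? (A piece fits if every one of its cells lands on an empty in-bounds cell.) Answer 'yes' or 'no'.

Answer: no

Derivation:
Check each piece cell at anchor (6, 6):
  offset (0,0) -> (6,6): occupied ('#') -> FAIL
  offset (0,1) -> (6,7): out of bounds -> FAIL
  offset (1,1) -> (7,7): out of bounds -> FAIL
  offset (1,2) -> (7,8): out of bounds -> FAIL
All cells valid: no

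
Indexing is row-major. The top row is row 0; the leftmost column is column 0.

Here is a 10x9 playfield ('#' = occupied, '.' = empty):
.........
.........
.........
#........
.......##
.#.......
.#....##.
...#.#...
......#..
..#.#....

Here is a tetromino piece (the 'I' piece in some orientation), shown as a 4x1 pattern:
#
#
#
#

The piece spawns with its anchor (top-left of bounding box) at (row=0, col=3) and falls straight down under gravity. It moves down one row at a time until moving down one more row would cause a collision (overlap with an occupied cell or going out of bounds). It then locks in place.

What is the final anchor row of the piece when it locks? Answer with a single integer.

Spawn at (row=0, col=3). Try each row:
  row 0: fits
  row 1: fits
  row 2: fits
  row 3: fits
  row 4: blocked -> lock at row 3

Answer: 3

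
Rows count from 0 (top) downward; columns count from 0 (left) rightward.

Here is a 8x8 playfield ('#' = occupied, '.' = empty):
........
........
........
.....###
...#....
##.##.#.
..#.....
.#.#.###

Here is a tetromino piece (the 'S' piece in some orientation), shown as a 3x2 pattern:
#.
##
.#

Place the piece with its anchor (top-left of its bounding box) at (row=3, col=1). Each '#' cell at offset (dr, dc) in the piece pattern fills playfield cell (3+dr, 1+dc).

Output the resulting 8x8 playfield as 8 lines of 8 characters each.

Answer: ........
........
........
.#...###
.###....
#####.#.
..#.....
.#.#.###

Derivation:
Fill (3+0,1+0) = (3,1)
Fill (3+1,1+0) = (4,1)
Fill (3+1,1+1) = (4,2)
Fill (3+2,1+1) = (5,2)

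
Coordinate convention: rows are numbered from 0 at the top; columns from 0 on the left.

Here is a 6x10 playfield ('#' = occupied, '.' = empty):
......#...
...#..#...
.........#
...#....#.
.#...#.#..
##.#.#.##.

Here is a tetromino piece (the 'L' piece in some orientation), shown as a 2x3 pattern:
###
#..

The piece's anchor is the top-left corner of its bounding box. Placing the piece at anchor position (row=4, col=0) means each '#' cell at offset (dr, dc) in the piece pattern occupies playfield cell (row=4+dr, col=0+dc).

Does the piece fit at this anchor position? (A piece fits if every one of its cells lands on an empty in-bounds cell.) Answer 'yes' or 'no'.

Answer: no

Derivation:
Check each piece cell at anchor (4, 0):
  offset (0,0) -> (4,0): empty -> OK
  offset (0,1) -> (4,1): occupied ('#') -> FAIL
  offset (0,2) -> (4,2): empty -> OK
  offset (1,0) -> (5,0): occupied ('#') -> FAIL
All cells valid: no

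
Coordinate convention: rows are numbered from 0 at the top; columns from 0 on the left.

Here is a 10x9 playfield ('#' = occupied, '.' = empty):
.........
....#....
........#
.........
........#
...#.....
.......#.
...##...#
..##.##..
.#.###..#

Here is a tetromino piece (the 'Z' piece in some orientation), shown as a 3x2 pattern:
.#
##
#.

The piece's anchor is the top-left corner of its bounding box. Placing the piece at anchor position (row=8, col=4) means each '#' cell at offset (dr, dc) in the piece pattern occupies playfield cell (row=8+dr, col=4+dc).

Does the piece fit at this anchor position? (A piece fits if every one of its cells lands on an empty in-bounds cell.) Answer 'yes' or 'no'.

Answer: no

Derivation:
Check each piece cell at anchor (8, 4):
  offset (0,1) -> (8,5): occupied ('#') -> FAIL
  offset (1,0) -> (9,4): occupied ('#') -> FAIL
  offset (1,1) -> (9,5): occupied ('#') -> FAIL
  offset (2,0) -> (10,4): out of bounds -> FAIL
All cells valid: no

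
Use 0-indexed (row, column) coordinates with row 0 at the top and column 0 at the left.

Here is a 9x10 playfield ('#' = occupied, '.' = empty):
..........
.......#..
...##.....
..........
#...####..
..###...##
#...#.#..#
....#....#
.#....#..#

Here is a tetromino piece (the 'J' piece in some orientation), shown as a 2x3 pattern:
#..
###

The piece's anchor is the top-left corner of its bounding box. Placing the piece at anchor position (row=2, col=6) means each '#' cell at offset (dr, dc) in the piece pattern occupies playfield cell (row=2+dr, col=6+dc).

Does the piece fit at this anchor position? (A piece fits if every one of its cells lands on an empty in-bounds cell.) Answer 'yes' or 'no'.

Check each piece cell at anchor (2, 6):
  offset (0,0) -> (2,6): empty -> OK
  offset (1,0) -> (3,6): empty -> OK
  offset (1,1) -> (3,7): empty -> OK
  offset (1,2) -> (3,8): empty -> OK
All cells valid: yes

Answer: yes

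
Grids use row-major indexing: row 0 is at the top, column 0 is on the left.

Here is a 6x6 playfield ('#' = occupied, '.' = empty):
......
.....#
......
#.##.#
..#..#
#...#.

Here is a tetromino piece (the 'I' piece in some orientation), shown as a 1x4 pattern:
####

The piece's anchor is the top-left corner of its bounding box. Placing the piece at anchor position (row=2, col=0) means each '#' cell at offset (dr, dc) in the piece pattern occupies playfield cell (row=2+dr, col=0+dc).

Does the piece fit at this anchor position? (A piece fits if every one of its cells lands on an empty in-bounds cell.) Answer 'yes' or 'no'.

Check each piece cell at anchor (2, 0):
  offset (0,0) -> (2,0): empty -> OK
  offset (0,1) -> (2,1): empty -> OK
  offset (0,2) -> (2,2): empty -> OK
  offset (0,3) -> (2,3): empty -> OK
All cells valid: yes

Answer: yes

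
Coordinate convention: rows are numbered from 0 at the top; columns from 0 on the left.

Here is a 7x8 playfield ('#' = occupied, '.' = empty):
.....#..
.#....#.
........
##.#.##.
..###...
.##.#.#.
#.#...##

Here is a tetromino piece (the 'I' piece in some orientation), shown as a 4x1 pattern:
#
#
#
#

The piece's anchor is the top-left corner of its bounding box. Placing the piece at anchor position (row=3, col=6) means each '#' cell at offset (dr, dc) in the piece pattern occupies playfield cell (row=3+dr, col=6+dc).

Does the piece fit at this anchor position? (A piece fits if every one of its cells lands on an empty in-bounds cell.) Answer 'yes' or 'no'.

Check each piece cell at anchor (3, 6):
  offset (0,0) -> (3,6): occupied ('#') -> FAIL
  offset (1,0) -> (4,6): empty -> OK
  offset (2,0) -> (5,6): occupied ('#') -> FAIL
  offset (3,0) -> (6,6): occupied ('#') -> FAIL
All cells valid: no

Answer: no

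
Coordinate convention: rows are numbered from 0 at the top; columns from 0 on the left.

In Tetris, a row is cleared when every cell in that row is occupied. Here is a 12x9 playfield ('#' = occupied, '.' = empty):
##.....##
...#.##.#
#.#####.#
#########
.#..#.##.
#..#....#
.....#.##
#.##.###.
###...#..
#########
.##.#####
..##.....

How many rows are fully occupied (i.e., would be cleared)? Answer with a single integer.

Answer: 2

Derivation:
Check each row:
  row 0: 5 empty cells -> not full
  row 1: 5 empty cells -> not full
  row 2: 2 empty cells -> not full
  row 3: 0 empty cells -> FULL (clear)
  row 4: 5 empty cells -> not full
  row 5: 6 empty cells -> not full
  row 6: 6 empty cells -> not full
  row 7: 3 empty cells -> not full
  row 8: 5 empty cells -> not full
  row 9: 0 empty cells -> FULL (clear)
  row 10: 2 empty cells -> not full
  row 11: 7 empty cells -> not full
Total rows cleared: 2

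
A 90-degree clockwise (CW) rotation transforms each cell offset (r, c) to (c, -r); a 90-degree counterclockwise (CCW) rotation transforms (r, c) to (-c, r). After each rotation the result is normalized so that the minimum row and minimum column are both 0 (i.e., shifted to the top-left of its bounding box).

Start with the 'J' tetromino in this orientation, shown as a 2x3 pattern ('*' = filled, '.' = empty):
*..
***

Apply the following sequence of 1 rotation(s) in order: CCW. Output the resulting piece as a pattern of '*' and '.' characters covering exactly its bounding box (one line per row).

Answer: .*
.*
**

Derivation:
Start:
*..
***
After rotation 1 (CCW):
.*
.*
**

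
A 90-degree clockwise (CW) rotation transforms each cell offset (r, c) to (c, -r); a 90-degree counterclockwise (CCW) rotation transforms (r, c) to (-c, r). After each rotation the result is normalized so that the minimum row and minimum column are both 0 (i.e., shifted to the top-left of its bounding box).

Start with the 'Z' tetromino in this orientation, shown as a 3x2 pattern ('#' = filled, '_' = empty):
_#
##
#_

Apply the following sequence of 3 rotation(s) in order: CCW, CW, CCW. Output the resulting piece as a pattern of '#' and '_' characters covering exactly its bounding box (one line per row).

Start:
_#
##
#_
After rotation 1 (CCW):
##_
_##
After rotation 2 (CW):
_#
##
#_
After rotation 3 (CCW):
##_
_##

Answer: ##_
_##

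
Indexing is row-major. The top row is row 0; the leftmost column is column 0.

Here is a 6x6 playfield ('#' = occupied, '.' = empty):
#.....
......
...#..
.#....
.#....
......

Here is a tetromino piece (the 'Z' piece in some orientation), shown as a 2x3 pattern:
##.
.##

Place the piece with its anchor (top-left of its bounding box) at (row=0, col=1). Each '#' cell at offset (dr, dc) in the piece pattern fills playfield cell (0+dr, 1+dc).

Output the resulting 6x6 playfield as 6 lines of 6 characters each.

Fill (0+0,1+0) = (0,1)
Fill (0+0,1+1) = (0,2)
Fill (0+1,1+1) = (1,2)
Fill (0+1,1+2) = (1,3)

Answer: ###...
..##..
...#..
.#....
.#....
......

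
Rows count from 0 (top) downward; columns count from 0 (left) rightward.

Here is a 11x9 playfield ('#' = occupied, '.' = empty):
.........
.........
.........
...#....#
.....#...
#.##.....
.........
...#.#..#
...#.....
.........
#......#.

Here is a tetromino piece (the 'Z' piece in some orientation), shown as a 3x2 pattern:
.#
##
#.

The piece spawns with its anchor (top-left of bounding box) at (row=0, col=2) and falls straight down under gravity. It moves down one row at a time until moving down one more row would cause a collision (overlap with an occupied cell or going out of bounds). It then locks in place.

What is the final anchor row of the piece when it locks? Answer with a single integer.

Spawn at (row=0, col=2). Try each row:
  row 0: fits
  row 1: fits
  row 2: blocked -> lock at row 1

Answer: 1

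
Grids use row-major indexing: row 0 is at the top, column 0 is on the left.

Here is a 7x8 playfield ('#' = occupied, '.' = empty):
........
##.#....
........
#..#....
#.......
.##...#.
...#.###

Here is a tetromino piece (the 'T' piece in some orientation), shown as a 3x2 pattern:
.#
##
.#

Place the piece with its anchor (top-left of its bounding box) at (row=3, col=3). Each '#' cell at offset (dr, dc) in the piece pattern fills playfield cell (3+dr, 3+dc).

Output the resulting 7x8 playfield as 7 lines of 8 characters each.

Fill (3+0,3+1) = (3,4)
Fill (3+1,3+0) = (4,3)
Fill (3+1,3+1) = (4,4)
Fill (3+2,3+1) = (5,4)

Answer: ........
##.#....
........
#..##...
#..##...
.##.#.#.
...#.###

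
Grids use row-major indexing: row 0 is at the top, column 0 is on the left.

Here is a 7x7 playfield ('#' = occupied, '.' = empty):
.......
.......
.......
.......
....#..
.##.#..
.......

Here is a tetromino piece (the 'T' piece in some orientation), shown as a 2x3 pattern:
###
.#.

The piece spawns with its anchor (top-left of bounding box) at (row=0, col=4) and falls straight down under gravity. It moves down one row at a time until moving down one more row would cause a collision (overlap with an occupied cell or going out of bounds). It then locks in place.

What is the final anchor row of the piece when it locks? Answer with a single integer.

Answer: 3

Derivation:
Spawn at (row=0, col=4). Try each row:
  row 0: fits
  row 1: fits
  row 2: fits
  row 3: fits
  row 4: blocked -> lock at row 3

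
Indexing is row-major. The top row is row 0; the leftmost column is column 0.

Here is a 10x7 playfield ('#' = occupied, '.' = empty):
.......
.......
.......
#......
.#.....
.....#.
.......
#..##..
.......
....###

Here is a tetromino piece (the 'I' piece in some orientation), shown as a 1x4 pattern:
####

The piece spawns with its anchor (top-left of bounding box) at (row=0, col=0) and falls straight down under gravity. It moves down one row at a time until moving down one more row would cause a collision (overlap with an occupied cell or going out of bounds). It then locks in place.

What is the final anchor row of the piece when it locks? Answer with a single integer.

Answer: 2

Derivation:
Spawn at (row=0, col=0). Try each row:
  row 0: fits
  row 1: fits
  row 2: fits
  row 3: blocked -> lock at row 2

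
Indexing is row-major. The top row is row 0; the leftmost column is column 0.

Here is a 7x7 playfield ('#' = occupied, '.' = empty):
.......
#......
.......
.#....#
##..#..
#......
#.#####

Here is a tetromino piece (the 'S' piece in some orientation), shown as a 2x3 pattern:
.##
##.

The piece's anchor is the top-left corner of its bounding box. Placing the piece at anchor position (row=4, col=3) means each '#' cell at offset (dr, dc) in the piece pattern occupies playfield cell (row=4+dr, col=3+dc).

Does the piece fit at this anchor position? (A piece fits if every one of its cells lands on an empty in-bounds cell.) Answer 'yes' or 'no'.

Answer: no

Derivation:
Check each piece cell at anchor (4, 3):
  offset (0,1) -> (4,4): occupied ('#') -> FAIL
  offset (0,2) -> (4,5): empty -> OK
  offset (1,0) -> (5,3): empty -> OK
  offset (1,1) -> (5,4): empty -> OK
All cells valid: no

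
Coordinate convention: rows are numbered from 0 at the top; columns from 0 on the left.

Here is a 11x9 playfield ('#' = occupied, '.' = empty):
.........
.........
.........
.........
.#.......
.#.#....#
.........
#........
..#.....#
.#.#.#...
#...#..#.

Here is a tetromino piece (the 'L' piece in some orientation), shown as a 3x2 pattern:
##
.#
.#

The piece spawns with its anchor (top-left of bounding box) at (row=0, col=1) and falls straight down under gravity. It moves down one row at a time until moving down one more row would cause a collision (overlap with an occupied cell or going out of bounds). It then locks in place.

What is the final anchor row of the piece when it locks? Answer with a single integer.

Answer: 3

Derivation:
Spawn at (row=0, col=1). Try each row:
  row 0: fits
  row 1: fits
  row 2: fits
  row 3: fits
  row 4: blocked -> lock at row 3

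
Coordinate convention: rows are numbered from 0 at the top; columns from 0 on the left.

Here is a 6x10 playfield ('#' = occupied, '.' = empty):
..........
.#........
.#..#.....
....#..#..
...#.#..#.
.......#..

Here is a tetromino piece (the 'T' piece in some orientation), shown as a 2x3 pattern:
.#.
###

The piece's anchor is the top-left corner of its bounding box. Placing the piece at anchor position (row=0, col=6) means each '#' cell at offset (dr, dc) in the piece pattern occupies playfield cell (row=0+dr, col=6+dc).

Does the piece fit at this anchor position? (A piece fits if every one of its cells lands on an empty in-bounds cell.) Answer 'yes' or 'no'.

Check each piece cell at anchor (0, 6):
  offset (0,1) -> (0,7): empty -> OK
  offset (1,0) -> (1,6): empty -> OK
  offset (1,1) -> (1,7): empty -> OK
  offset (1,2) -> (1,8): empty -> OK
All cells valid: yes

Answer: yes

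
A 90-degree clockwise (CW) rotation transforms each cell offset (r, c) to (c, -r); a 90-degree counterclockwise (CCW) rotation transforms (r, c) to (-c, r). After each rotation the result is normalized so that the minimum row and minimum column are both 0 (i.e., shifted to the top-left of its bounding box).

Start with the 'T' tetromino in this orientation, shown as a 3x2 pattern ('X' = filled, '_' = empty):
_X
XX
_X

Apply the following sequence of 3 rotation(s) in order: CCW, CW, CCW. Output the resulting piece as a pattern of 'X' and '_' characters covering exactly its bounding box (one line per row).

Start:
_X
XX
_X
After rotation 1 (CCW):
XXX
_X_
After rotation 2 (CW):
_X
XX
_X
After rotation 3 (CCW):
XXX
_X_

Answer: XXX
_X_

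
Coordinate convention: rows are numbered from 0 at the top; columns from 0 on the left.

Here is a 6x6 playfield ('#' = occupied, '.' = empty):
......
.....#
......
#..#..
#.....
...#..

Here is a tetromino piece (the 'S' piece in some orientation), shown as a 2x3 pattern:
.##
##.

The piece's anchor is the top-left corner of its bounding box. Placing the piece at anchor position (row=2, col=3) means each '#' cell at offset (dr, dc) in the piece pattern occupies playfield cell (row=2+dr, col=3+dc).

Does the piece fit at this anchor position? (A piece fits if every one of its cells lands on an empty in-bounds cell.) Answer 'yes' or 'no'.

Answer: no

Derivation:
Check each piece cell at anchor (2, 3):
  offset (0,1) -> (2,4): empty -> OK
  offset (0,2) -> (2,5): empty -> OK
  offset (1,0) -> (3,3): occupied ('#') -> FAIL
  offset (1,1) -> (3,4): empty -> OK
All cells valid: no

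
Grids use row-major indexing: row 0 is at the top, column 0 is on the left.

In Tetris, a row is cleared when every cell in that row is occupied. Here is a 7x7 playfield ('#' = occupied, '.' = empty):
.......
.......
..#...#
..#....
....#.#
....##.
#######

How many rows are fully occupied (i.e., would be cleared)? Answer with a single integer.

Answer: 1

Derivation:
Check each row:
  row 0: 7 empty cells -> not full
  row 1: 7 empty cells -> not full
  row 2: 5 empty cells -> not full
  row 3: 6 empty cells -> not full
  row 4: 5 empty cells -> not full
  row 5: 5 empty cells -> not full
  row 6: 0 empty cells -> FULL (clear)
Total rows cleared: 1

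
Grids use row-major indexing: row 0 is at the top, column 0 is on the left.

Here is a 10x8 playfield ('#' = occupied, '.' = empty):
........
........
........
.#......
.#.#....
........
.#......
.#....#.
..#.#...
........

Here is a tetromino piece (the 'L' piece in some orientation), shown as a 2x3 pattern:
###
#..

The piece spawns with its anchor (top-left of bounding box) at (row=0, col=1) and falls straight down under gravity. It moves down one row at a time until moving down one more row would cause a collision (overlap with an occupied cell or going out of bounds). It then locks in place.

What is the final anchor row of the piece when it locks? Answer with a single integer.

Spawn at (row=0, col=1). Try each row:
  row 0: fits
  row 1: fits
  row 2: blocked -> lock at row 1

Answer: 1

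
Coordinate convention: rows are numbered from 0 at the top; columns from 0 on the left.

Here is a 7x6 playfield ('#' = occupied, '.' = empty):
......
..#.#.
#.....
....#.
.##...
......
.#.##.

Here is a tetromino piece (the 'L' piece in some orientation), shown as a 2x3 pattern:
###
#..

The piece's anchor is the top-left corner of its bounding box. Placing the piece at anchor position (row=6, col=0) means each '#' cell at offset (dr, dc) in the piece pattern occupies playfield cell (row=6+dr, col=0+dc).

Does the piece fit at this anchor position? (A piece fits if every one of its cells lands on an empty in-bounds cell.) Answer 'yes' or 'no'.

Check each piece cell at anchor (6, 0):
  offset (0,0) -> (6,0): empty -> OK
  offset (0,1) -> (6,1): occupied ('#') -> FAIL
  offset (0,2) -> (6,2): empty -> OK
  offset (1,0) -> (7,0): out of bounds -> FAIL
All cells valid: no

Answer: no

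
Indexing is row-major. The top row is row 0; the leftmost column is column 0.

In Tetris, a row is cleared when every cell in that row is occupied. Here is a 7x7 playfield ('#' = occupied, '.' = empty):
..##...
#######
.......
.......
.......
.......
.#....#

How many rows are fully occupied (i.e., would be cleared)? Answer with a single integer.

Answer: 1

Derivation:
Check each row:
  row 0: 5 empty cells -> not full
  row 1: 0 empty cells -> FULL (clear)
  row 2: 7 empty cells -> not full
  row 3: 7 empty cells -> not full
  row 4: 7 empty cells -> not full
  row 5: 7 empty cells -> not full
  row 6: 5 empty cells -> not full
Total rows cleared: 1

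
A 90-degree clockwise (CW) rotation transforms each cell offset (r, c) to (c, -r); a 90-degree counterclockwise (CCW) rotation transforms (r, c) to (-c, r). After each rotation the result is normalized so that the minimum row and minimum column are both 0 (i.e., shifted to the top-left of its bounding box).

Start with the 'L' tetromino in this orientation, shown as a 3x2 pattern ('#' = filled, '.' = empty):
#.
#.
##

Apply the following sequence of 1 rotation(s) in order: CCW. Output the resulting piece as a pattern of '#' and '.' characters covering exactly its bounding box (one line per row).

Start:
#.
#.
##
After rotation 1 (CCW):
..#
###

Answer: ..#
###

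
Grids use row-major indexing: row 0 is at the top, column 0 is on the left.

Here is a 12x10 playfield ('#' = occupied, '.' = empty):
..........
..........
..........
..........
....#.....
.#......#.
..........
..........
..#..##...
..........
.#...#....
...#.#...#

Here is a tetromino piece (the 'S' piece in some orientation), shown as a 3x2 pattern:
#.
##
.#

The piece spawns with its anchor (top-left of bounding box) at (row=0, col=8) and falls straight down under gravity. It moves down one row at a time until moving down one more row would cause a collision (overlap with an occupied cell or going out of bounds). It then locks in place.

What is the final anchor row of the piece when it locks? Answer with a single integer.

Spawn at (row=0, col=8). Try each row:
  row 0: fits
  row 1: fits
  row 2: fits
  row 3: fits
  row 4: blocked -> lock at row 3

Answer: 3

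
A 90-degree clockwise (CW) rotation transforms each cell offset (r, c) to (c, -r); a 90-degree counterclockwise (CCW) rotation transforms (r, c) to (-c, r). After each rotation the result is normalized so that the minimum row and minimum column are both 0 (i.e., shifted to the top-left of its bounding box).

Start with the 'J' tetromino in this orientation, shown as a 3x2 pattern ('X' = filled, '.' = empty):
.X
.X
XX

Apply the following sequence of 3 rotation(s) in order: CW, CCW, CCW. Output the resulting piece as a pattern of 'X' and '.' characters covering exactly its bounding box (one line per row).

Start:
.X
.X
XX
After rotation 1 (CW):
X..
XXX
After rotation 2 (CCW):
.X
.X
XX
After rotation 3 (CCW):
XXX
..X

Answer: XXX
..X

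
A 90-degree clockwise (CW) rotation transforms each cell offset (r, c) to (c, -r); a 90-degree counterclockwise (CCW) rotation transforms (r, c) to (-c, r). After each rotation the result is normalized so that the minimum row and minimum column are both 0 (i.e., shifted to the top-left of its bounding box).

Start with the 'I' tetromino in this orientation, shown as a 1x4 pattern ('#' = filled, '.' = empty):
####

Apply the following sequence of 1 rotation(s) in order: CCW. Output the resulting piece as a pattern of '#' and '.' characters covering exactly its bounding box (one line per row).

Start:
####
After rotation 1 (CCW):
#
#
#
#

Answer: #
#
#
#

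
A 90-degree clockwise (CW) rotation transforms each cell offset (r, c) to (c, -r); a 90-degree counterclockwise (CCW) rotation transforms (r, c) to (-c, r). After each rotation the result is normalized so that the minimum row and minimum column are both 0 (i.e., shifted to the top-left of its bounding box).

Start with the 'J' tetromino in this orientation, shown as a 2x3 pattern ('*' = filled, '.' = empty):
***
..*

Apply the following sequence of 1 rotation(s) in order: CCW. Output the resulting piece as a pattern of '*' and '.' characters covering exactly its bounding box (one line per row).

Start:
***
..*
After rotation 1 (CCW):
**
*.
*.

Answer: **
*.
*.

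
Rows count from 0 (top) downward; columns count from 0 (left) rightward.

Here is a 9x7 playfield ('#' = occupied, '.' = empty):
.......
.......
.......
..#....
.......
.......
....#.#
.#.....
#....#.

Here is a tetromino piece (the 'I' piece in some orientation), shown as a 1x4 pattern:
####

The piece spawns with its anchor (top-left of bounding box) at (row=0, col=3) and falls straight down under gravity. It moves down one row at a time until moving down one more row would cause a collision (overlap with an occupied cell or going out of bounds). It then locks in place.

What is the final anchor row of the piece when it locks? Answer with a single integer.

Spawn at (row=0, col=3). Try each row:
  row 0: fits
  row 1: fits
  row 2: fits
  row 3: fits
  row 4: fits
  row 5: fits
  row 6: blocked -> lock at row 5

Answer: 5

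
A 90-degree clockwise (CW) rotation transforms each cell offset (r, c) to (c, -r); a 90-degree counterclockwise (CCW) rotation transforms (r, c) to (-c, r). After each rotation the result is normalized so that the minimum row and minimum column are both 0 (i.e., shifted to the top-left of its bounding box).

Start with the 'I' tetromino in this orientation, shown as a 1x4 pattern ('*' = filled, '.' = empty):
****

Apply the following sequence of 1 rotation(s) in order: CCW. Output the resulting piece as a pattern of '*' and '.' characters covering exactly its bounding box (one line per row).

Answer: *
*
*
*

Derivation:
Start:
****
After rotation 1 (CCW):
*
*
*
*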